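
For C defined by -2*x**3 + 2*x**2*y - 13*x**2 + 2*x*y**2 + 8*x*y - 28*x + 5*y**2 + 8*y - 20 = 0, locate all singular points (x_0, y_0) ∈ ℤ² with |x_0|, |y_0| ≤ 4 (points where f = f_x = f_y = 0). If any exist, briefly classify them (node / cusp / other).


Singular points: {(-2, 0)}; classification: node.

Compute partial derivatives:
  f_x = -6*x**2 + 4*x*y - 26*x + 2*y**2 + 8*y - 28.
  f_y = 2*x**2 + 4*x*y + 8*x + 10*y + 8.
Scan x_0 ∈ {−4, ..., 4}. For each x_0, f_y(x_0, y) is a polynomial in y; find its integer roots y ∈ {−4, ..., 4}, then test f_x and f at those candidates.
  x = -4: f_y(-4, y) = 8 - 6*y; no integer root y with |y| ≤ 4.
  x = -3: f_y(-3, y) = 2 - 2*y; vanishes at y ∈ {1}. (-3, 1): f_x = -6 ≠ 0.
  x = -2: f_y(-2, y) = 2*y; vanishes at y ∈ {0}. (-2, 0): f_x = 0, f = 0 — SINGULAR.
  x = -1: f_y(-1, y) = 6*y + 2; no integer root y with |y| ≤ 4.
  x = 0: f_y(0, y) = 10*y + 8; no integer root y with |y| ≤ 4.
  x = 1: f_y(1, y) = 14*y + 18; no integer root y with |y| ≤ 4.
  x = 2: f_y(2, y) = 18*y + 32; no integer root y with |y| ≤ 4.
  x = 3: f_y(3, y) = 22*y + 50; no integer root y with |y| ≤ 4.
  x = 4: f_y(4, y) = 26*y + 72; no integer root y with |y| ≤ 4.
Only singular point on the grid: (-2, 0).
Classify: substitute x = -2 + u, y = 0 + v and expand: f = -2*u**3 + 2*u**2*v - u**2 + 2*u*v**2 + v**2.
No constant or linear terms (consistent with a singular point). Quadratic part: -u**2 + v**2. Cubic part: -2*u**3 + 2*u**2*v + 2*u*v**2.
The quadratic part v**2 - u**2 = (v − u)(v + u) splits into two distinct linear factors, so there are two distinct tangent lines y − 0 = ±(x − -2) — this is a node (ordinary double point).
Classification: node.


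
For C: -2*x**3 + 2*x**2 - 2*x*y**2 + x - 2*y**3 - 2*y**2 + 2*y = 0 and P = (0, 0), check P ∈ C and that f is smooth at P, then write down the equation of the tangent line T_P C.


Tangent line at P: x + 2*y = 0.

Step 1: f(0, 0) = 0, so P lies on C.
Step 2: partial derivatives
  f_x(x, y) = -6*x**2 + 4*x - 2*y**2 + 1, f_y(x, y) = -4*x*y - 6*y**2 - 4*y + 2.
  f_x(P) = 1, f_y(P) = 2 (gradient nonzero, so P is smooth).
Step 3: tangent line at P: 1·(x − 0) + 2·(y − 0) = 0.
Expanding: x + 2*y = 0.


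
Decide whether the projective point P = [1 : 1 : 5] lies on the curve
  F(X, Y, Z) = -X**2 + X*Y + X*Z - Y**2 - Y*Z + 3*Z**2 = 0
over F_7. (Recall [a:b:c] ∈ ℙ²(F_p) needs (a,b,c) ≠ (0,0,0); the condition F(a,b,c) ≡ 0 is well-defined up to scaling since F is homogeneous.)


F(1,1,5) ≡ 4 (mod 7); P is NOT on the curve.

Evaluate F(1, 1, 5) term-by-term (mod 7).
  -X**2 ↦ -1·1·1·1 = -1
  X*Y ↦ 1·1·1·1 = 1
  X*Z ↦ 1·1·1·5 = 5
  -Y**2 ↦ -1·1·1·1 = -1
  -Y*Z ↦ -1·1·1·5 = -5
  3*Z**2 ↦ 3·1·1·25 = 75
Sum: F(1, 1, 5) = (-1) + (1) + (5) + (-1) + (-5) + (75) = 74.
Reducing mod 7: 74 ≡ 4 (mod 7).
Since F(a, b, c) ≡ 4 ≠ 0 (mod 7), P does NOT lie on the curve.


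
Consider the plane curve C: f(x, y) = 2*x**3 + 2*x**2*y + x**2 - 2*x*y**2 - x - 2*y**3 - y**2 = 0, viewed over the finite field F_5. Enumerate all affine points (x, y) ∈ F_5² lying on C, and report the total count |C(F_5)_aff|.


Affine F_5-points: {(0, 0), (0, 2), (3, 0), (4, 0)}; count = 4.

For each of the 25 pairs (x, y) ∈ F_5², evaluate f(x, y) mod 5. Record the zeros.
  x = 0: [0↦0, 1↦2, 2↦0, 3↦2, 4↦1]  zeros at y ∈ {0, 2}
  x = 1: [0↦2, 1↦4, 2↦3, 3↦2, 4↦4]  zeros at y ∈ ∅
  x = 2: [0↦3, 1↦4, 2↦3, 3↦3, 4↦2]  zeros at y ∈ ∅
  x = 3: [0↦0, 1↦4, 2↦2, 3↦2, 4↦2]  zeros at y ∈ {0}
  x = 4: [0↦0, 1↦1, 2↦2, 3↦1, 4↦1]  zeros at y ∈ {0}
Collecting zeros: affine points = {(0, 0), (0, 2), (3, 0), (4, 0)}.
Total count |C(F_5)_aff| = 4.


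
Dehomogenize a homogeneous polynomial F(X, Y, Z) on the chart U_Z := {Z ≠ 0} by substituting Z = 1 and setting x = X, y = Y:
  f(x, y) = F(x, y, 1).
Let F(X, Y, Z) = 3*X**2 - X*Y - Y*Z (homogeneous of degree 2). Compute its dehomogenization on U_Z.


f(x, y) = 3*x**2 - x*y - y

On U_Z we set Z = 1. Each monomial c·X^i·Y^j·Z^k in F becomes c·x^i·y^j·1^k = c·x^i·y^j.
Substituting Z = 1: F(X, Y, 1) = 3*x**2 - x*y - y.
Note: deg(f) ≤ deg(F) = 2; strict inequality happens when F is divisible by Z (lost terms).


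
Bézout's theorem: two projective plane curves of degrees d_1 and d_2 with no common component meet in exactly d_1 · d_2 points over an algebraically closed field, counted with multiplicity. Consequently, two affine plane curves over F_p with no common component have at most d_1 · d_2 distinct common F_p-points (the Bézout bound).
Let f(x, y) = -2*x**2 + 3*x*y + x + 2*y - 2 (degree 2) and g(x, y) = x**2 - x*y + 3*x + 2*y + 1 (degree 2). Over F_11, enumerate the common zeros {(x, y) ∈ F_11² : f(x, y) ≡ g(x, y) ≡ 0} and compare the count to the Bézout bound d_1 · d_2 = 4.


Common zeros: {(2, 1)}; count = 1; Bézout bound = 4.

deg(f) = 2, deg(g) = 2, so Bézout bound = 4.
Scan x ∈ F_11. For each x, list the y ∈ F_11 with f(x, y) ≡ 0 and those with g(x, y) ≡ 0 (mod 11); the common zeros in that column are the intersection.
  x = 0: f ≡ 0 at y ∈ {1}; g ≡ 0 at y ∈ {5}; common: ∅.
  x = 1: f ≡ 0 at y ∈ {5}; g ≡ 0 at y ∈ {6}; common: ∅.
  x = 2: f ≡ 0 at y ∈ {1}; g ≡ 0 at y ∈ {0, 1, 2, 3, 4, 5, 6, 7, 8, 9, 10}; common: {1}.
  x = 3: f ≡ 0 at y ∈ ∅; g ≡ 0 at y ∈ {8}; common: ∅.
  x = 4: f ≡ 0 at y ∈ {10}; g ≡ 0 at y ∈ {9}; common: ∅.
  x = 5: f ≡ 0 at y ∈ {6}; g ≡ 0 at y ∈ {10}; common: ∅.
  x = 6: f ≡ 0 at y ∈ {10}; g ≡ 0 at y ∈ {0}; common: ∅.
  x = 7: f ≡ 0 at y ∈ {5}; g ≡ 0 at y ∈ {1}; common: ∅.
  x = 8: f ≡ 0 at y ∈ {3}; g ≡ 0 at y ∈ {2}; common: ∅.
  x = 9: f ≡ 0 at y ∈ {8}; g ≡ 0 at y ∈ {3}; common: ∅.
  x = 10: f ≡ 0 at y ∈ {6}; g ≡ 0 at y ∈ {4}; common: ∅.
Collecting: common zeros = {(2, 1)}, so the count is 1.
Comparison with the Bézout bound: 1 ≤ 4 = deg(f)·deg(g), as expected for curves with no common component (the affine F_11-count falls short of the bound because intersections may lie at infinity, over extension fields, or carry multiplicity).


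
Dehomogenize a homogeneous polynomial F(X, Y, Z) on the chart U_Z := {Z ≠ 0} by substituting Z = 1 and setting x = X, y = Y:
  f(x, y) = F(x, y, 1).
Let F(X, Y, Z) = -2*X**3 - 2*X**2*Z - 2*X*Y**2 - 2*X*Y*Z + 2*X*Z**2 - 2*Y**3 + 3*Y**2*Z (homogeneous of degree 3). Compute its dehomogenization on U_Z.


f(x, y) = -2*x**3 - 2*x**2 - 2*x*y**2 - 2*x*y + 2*x - 2*y**3 + 3*y**2

On U_Z we set Z = 1. Each monomial c·X^i·Y^j·Z^k in F becomes c·x^i·y^j·1^k = c·x^i·y^j.
Substituting Z = 1: F(X, Y, 1) = -2*x**3 - 2*x**2 - 2*x*y**2 - 2*x*y + 2*x - 2*y**3 + 3*y**2.
Note: deg(f) ≤ deg(F) = 3; strict inequality happens when F is divisible by Z (lost terms).


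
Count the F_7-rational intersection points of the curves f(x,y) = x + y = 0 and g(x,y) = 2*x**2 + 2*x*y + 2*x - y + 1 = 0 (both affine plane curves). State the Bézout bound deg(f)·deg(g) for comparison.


Common zeros: {(2, 5)}; count = 1; Bézout bound = 2.

deg(f) = 1, deg(g) = 2, so Bézout bound = 2.
Scan x ∈ F_7. For each x, list the y ∈ F_7 with f(x, y) ≡ 0 and those with g(x, y) ≡ 0 (mod 7); the common zeros in that column are the intersection.
  x = 0: f ≡ 0 at y ∈ {0}; g ≡ 0 at y ∈ {1}; common: ∅.
  x = 1: f ≡ 0 at y ∈ {6}; g ≡ 0 at y ∈ {2}; common: ∅.
  x = 2: f ≡ 0 at y ∈ {5}; g ≡ 0 at y ∈ {5}; common: {5}.
  x = 3: f ≡ 0 at y ∈ {4}; g ≡ 0 at y ∈ {2}; common: ∅.
  x = 4: f ≡ 0 at y ∈ {3}; g ≡ 0 at y ∈ ∅; common: ∅.
  x = 5: f ≡ 0 at y ∈ {2}; g ≡ 0 at y ∈ {1}; common: ∅.
  x = 6: f ≡ 0 at y ∈ {1}; g ≡ 0 at y ∈ {5}; common: ∅.
Collecting: common zeros = {(2, 5)}, so the count is 1.
Comparison with the Bézout bound: 1 ≤ 2 = deg(f)·deg(g), as expected for curves with no common component (the affine F_7-count falls short of the bound because intersections may lie at infinity, over extension fields, or carry multiplicity).


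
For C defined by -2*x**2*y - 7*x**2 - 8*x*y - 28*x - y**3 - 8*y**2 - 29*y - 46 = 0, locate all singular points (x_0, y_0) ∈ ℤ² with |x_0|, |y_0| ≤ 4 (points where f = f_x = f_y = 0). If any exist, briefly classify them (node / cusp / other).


Singular points: {(-2, -3)}; classification: node.

Compute partial derivatives:
  f_x = -4*x*y - 14*x - 8*y - 28.
  f_y = -2*x**2 - 8*x - 3*y**2 - 16*y - 29.
Scan x_0 ∈ {−4, ..., 4}. For each x_0, f_y(x_0, y) is a polynomial in y; find its integer roots y ∈ {−4, ..., 4}, then test f_x and f at those candidates.
  x = -4: f_y(-4, y) = -3*y**2 - 16*y - 29; no integer root y with |y| ≤ 4.
  x = -3: f_y(-3, y) = -3*y**2 - 16*y - 23; no integer root y with |y| ≤ 4.
  x = -2: f_y(-2, y) = -3*y**2 - 16*y - 21; vanishes at y ∈ {-3}. (-2, -3): f_x = 0, f = 0 — SINGULAR.
  x = -1: f_y(-1, y) = -3*y**2 - 16*y - 23; no integer root y with |y| ≤ 4.
  x = 0: f_y(0, y) = -3*y**2 - 16*y - 29; no integer root y with |y| ≤ 4.
  x = 1: f_y(1, y) = -3*y**2 - 16*y - 39; no integer root y with |y| ≤ 4.
  x = 2: f_y(2, y) = -3*y**2 - 16*y - 53; no integer root y with |y| ≤ 4.
  x = 3: f_y(3, y) = -3*y**2 - 16*y - 71; no integer root y with |y| ≤ 4.
  x = 4: f_y(4, y) = -3*y**2 - 16*y - 93; no integer root y with |y| ≤ 4.
Only singular point on the grid: (-2, -3).
Classify: substitute x = -2 + u, y = -3 + v and expand: f = -2*u**2*v - u**2 - v**3 + v**2.
No constant or linear terms (consistent with a singular point). Quadratic part: -u**2 + v**2. Cubic part: -2*u**2*v - v**3.
The quadratic part v**2 - u**2 = (v − u)(v + u) splits into two distinct linear factors, so there are two distinct tangent lines y − -3 = ±(x − -2) — this is a node (ordinary double point).
Classification: node.


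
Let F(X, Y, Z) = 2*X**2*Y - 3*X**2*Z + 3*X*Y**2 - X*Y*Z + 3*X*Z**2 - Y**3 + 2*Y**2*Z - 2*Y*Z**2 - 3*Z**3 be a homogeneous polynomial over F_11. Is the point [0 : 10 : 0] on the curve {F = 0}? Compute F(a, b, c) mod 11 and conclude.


F(0,10,0) ≡ 1 (mod 11); P is NOT on the curve.

Evaluate F(0, 10, 0) term-by-term (mod 11).
  2*X**2*Y ↦ 2·0·10·1 = 0
  -3*X**2*Z ↦ -3·0·1·0 = 0
  3*X*Y**2 ↦ 3·0·100·1 = 0
  -X*Y*Z ↦ -1·0·10·0 = 0
  3*X*Z**2 ↦ 3·0·1·0 = 0
  -Y**3 ↦ -1·1·1000·1 = -1000
  2*Y**2*Z ↦ 2·1·100·0 = 0
  -2*Y*Z**2 ↦ -2·1·10·0 = 0
  -3*Z**3 ↦ -3·1·1·0 = 0
Sum: F(0, 10, 0) = (0) + (0) + (0) + (0) + (0) + (-1000) + (0) + (0) + (0) = -1000.
Reducing mod 11: -1000 ≡ 1 (mod 11).
Since F(a, b, c) ≡ 1 ≠ 0 (mod 11), P does NOT lie on the curve.


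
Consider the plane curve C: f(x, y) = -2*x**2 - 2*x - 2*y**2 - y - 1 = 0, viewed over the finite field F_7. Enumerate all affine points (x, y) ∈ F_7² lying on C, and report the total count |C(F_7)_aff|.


Affine F_7-points: {(0, 5), (2, 4), (2, 6), (3, 1), (3, 2), (4, 4), (4, 6), (6, 5)}; count = 8.

For each of the 49 pairs (x, y) ∈ F_7², evaluate f(x, y) mod 7. Record the zeros.
  x = 0: [0↦6, 1↦3, 2↦3, 3↦6, 4↦5, 5↦0, 6↦5]  zeros at y ∈ {5}
  x = 1: [0↦2, 1↦6, 2↦6, 3↦2, 4↦1, 5↦3, 6↦1]  zeros at y ∈ ∅
  x = 2: [0↦1, 1↦5, 2↦5, 3↦1, 4↦0, 5↦2, 6↦0]  zeros at y ∈ {4, 6}
  x = 3: [0↦3, 1↦0, 2↦0, 3↦3, 4↦2, 5↦4, 6↦2]  zeros at y ∈ {1, 2}
  x = 4: [0↦1, 1↦5, 2↦5, 3↦1, 4↦0, 5↦2, 6↦0]  zeros at y ∈ {4, 6}
  x = 5: [0↦2, 1↦6, 2↦6, 3↦2, 4↦1, 5↦3, 6↦1]  zeros at y ∈ ∅
  x = 6: [0↦6, 1↦3, 2↦3, 3↦6, 4↦5, 5↦0, 6↦5]  zeros at y ∈ {5}
Collecting zeros: affine points = {(0, 5), (2, 4), (2, 6), (3, 1), (3, 2), (4, 4), (4, 6), (6, 5)}.
Total count |C(F_7)_aff| = 8.


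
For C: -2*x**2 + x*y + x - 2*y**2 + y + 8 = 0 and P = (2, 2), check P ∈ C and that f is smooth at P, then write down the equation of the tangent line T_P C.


Tangent line at P: -5*x - 5*y + 20 = 0.

Step 1: f(2, 2) = 0, so P lies on C.
Step 2: partial derivatives
  f_x(x, y) = -4*x + y + 1, f_y(x, y) = x - 4*y + 1.
  f_x(P) = -5, f_y(P) = -5 (gradient nonzero, so P is smooth).
Step 3: tangent line at P: -5·(x − 2) + -5·(y − 2) = 0.
Expanding: -5*x - 5*y + 20 = 0.


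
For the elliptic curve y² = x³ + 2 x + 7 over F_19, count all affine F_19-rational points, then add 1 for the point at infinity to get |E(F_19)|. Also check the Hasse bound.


Affine points = {(0, 8), (0, 11), (2, 0), (5, 3), (5, 16), (6, 8), (6, 11), (10, 1), (10, 18), (11, 7), (11, 12), (12, 7), (12, 12), (13, 8), (13, 11), (14, 9), (14, 10), (15, 7), (15, 12), (18, 2), (18, 17)}; affine count = 21; |E(F_19)| = 22.

Discriminant check: Δ ∝ 4a³ + 27b² = 4·2³ + 27·7² = 4·8 + 27·49 ≡ 6 (mod 19). Nonzero ⇒ E is nonsingular.
For each x ∈ F_19, compute rhs = x³ + 2·x + 7 mod 19, then count y ∈ F_19 with y² ≡ rhs.
  x = 0: rhs = 7, matching y values: 8, 11 (2 points).
  x = 1: rhs = 10, matching y values: none (0 points).
  x = 2: rhs = 0, matching y values: 0 (1 points).
  x = 3: rhs = 2, matching y values: none (0 points).
  x = 4: rhs = 3, matching y values: none (0 points).
  x = 5: rhs = 9, matching y values: 3, 16 (2 points).
  x = 6: rhs = 7, matching y values: 8, 11 (2 points).
  x = 7: rhs = 3, matching y values: none (0 points).
  x = 8: rhs = 3, matching y values: none (0 points).
  x = 9: rhs = 13, matching y values: none (0 points).
  x = 10: rhs = 1, matching y values: 1, 18 (2 points).
  x = 11: rhs = 11, matching y values: 7, 12 (2 points).
  x = 12: rhs = 11, matching y values: 7, 12 (2 points).
  x = 13: rhs = 7, matching y values: 8, 11 (2 points).
  x = 14: rhs = 5, matching y values: 9, 10 (2 points).
  x = 15: rhs = 11, matching y values: 7, 12 (2 points).
  x = 16: rhs = 12, matching y values: none (0 points).
  x = 17: rhs = 14, matching y values: none (0 points).
  x = 18: rhs = 4, matching y values: 2, 17 (2 points).
Total affine count: 21.
Full point count |E(F_19)| = 21 + 1 = 22.
Hasse bound: |22 − (19+1)| = |2| = 2 ≤ 2√19 ≈ 8.7178 ✓.


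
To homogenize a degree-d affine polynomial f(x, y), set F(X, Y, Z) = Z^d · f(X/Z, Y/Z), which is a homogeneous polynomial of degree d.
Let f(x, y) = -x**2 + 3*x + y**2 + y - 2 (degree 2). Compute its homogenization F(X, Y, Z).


F(X, Y, Z) = -X**2 + 3*X*Z + Y**2 + Y*Z - 2*Z**2

deg(f) = 2.
Substitute x = X/Z, y = Y/Z into f, then multiply by Z^2.
  monomial -1·x^2·y^0 ↦ -1·X^2·Y^0·Z^0.
  monomial 3·x^1·y^0 ↦ 3·X^1·Y^0·Z^1.
  monomial 1·x^0·y^2 ↦ 1·X^0·Y^2·Z^0.
  monomial 1·x^0·y^1 ↦ 1·X^0·Y^1·Z^1.
  monomial -2·x^0·y^0 ↦ -2·X^0·Y^0·Z^2.
Collecting: F(X, Y, Z) = -X**2 + 3*X*Z + Y**2 + Y*Z - 2*Z**2.


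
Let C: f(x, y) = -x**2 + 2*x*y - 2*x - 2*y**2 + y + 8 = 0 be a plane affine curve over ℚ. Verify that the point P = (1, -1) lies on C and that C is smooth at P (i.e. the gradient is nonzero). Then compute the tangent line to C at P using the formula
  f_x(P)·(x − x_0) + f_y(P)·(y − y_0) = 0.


Tangent line at P: -6*x + 7*y + 13 = 0.

Step 1: f(1, -1) = 0, so P lies on C.
Step 2: partial derivatives
  f_x(x, y) = -2*x + 2*y - 2, f_y(x, y) = 2*x - 4*y + 1.
  f_x(P) = -6, f_y(P) = 7 (gradient nonzero, so P is smooth).
Step 3: tangent line at P: -6·(x − 1) + 7·(y − -1) = 0.
Expanding: -6*x + 7*y + 13 = 0.


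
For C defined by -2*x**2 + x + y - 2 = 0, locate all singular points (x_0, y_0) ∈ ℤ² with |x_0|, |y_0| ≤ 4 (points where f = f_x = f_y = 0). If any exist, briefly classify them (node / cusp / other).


No singular points in the scanned grid; C is smooth there.

Compute partial derivatives:
  f_x = 1 - 4*x.
  f_y = 1.
f_y = 1 is a nonzero constant, so f_y never vanishes: no point (x, y) can satisfy f = f_x = f_y = 0. In particular no (x, y) ∈ {−4, ..., 4}² is singular; the curve is smooth.


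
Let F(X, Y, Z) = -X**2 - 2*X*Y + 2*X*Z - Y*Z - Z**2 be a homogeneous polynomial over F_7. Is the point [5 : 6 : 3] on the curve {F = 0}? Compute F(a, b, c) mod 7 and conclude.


F(5,6,3) ≡ 2 (mod 7); P is NOT on the curve.

Evaluate F(5, 6, 3) term-by-term (mod 7).
  -X**2 ↦ -1·25·1·1 = -25
  -2*X*Y ↦ -2·5·6·1 = -60
  2*X*Z ↦ 2·5·1·3 = 30
  -Y*Z ↦ -1·1·6·3 = -18
  -Z**2 ↦ -1·1·1·9 = -9
Sum: F(5, 6, 3) = (-25) + (-60) + (30) + (-18) + (-9) = -82.
Reducing mod 7: -82 ≡ 2 (mod 7).
Since F(a, b, c) ≡ 2 ≠ 0 (mod 7), P does NOT lie on the curve.


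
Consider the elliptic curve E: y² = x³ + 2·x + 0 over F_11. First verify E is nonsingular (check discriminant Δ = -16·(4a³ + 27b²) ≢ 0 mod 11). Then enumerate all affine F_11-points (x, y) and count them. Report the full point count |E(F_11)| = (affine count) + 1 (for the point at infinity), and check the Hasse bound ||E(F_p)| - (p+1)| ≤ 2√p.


Affine points = {(0, 0), (1, 5), (1, 6), (2, 1), (2, 10), (3, 0), (5, 5), (5, 6), (7, 4), (7, 7), (8, 0)}; affine count = 11; |E(F_11)| = 12.

Discriminant check: Δ ∝ 4a³ + 27b² = 4·2³ + 27·0² = 4·8 + 27·0 ≡ 10 (mod 11). Nonzero ⇒ E is nonsingular.
For each x ∈ F_11, compute rhs = x³ + 2·x + 0 mod 11, then count y ∈ F_11 with y² ≡ rhs.
  x = 0: rhs = 0, matching y values: 0 (1 points).
  x = 1: rhs = 3, matching y values: 5, 6 (2 points).
  x = 2: rhs = 1, matching y values: 1, 10 (2 points).
  x = 3: rhs = 0, matching y values: 0 (1 points).
  x = 4: rhs = 6, matching y values: none (0 points).
  x = 5: rhs = 3, matching y values: 5, 6 (2 points).
  x = 6: rhs = 8, matching y values: none (0 points).
  x = 7: rhs = 5, matching y values: 4, 7 (2 points).
  x = 8: rhs = 0, matching y values: 0 (1 points).
  x = 9: rhs = 10, matching y values: none (0 points).
  x = 10: rhs = 8, matching y values: none (0 points).
Total affine count: 11.
Full point count |E(F_11)| = 11 + 1 = 12.
Hasse bound: |12 − (11+1)| = |0| = 0 ≤ 2√11 ≈ 6.6332 ✓.


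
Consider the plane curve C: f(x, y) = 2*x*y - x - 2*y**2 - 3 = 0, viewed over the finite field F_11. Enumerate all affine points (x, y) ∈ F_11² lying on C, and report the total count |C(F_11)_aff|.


Affine F_11-points: {(0, 2), (0, 9), (1, 5), (1, 7), (2, 3), (2, 10), (5, 1), (5, 4), (8, 0), (8, 8)}; count = 10.

For each of the 121 pairs (x, y) ∈ F_11², evaluate f(x, y) mod 11. Record the zeros.
  x = 0: [0↦8, 1↦6, 2↦0, 3↦1, 4↦9, 5↦2, 6↦2, 7↦9, 8↦1, 9↦0, 10↦6]  zeros at y ∈ {2, 9}
  x = 1: [0↦7, 1↦7, 2↦3, 3↦6, 4↦5, 5↦0, 6↦2, 7↦0, 8↦5, 9↦6, 10↦3]  zeros at y ∈ {5, 7}
  x = 2: [0↦6, 1↦8, 2↦6, 3↦0, 4↦1, 5↦9, 6↦2, 7↦2, 8↦9, 9↦1, 10↦0]  zeros at y ∈ {3, 10}
  x = 3: [0↦5, 1↦9, 2↦9, 3↦5, 4↦8, 5↦7, 6↦2, 7↦4, 8↦2, 9↦7, 10↦8]  zeros at y ∈ ∅
  x = 4: [0↦4, 1↦10, 2↦1, 3↦10, 4↦4, 5↦5, 6↦2, 7↦6, 8↦6, 9↦2, 10↦5]  zeros at y ∈ ∅
  x = 5: [0↦3, 1↦0, 2↦4, 3↦4, 4↦0, 5↦3, 6↦2, 7↦8, 8↦10, 9↦8, 10↦2]  zeros at y ∈ {1, 4}
  x = 6: [0↦2, 1↦1, 2↦7, 3↦9, 4↦7, 5↦1, 6↦2, 7↦10, 8↦3, 9↦3, 10↦10]  zeros at y ∈ ∅
  x = 7: [0↦1, 1↦2, 2↦10, 3↦3, 4↦3, 5↦10, 6↦2, 7↦1, 8↦7, 9↦9, 10↦7]  zeros at y ∈ ∅
  x = 8: [0↦0, 1↦3, 2↦2, 3↦8, 4↦10, 5↦8, 6↦2, 7↦3, 8↦0, 9↦4, 10↦4]  zeros at y ∈ {0, 8}
  x = 9: [0↦10, 1↦4, 2↦5, 3↦2, 4↦6, 5↦6, 6↦2, 7↦5, 8↦4, 9↦10, 10↦1]  zeros at y ∈ ∅
  x = 10: [0↦9, 1↦5, 2↦8, 3↦7, 4↦2, 5↦4, 6↦2, 7↦7, 8↦8, 9↦5, 10↦9]  zeros at y ∈ ∅
Collecting zeros: affine points = {(0, 2), (0, 9), (1, 5), (1, 7), (2, 3), (2, 10), (5, 1), (5, 4), (8, 0), (8, 8)}.
Total count |C(F_11)_aff| = 10.


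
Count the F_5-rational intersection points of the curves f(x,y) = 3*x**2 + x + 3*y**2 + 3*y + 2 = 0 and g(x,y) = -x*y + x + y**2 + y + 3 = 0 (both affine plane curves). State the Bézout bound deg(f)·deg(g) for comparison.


Common zeros: {(4, 1)}; count = 1; Bézout bound = 4.

deg(f) = 2, deg(g) = 2, so Bézout bound = 4.
Scan x ∈ F_5. For each x, list the y ∈ F_5 with f(x, y) ≡ 0 and those with g(x, y) ≡ 0 (mod 5); the common zeros in that column are the intersection.
  x = 0: f ≡ 0 at y ∈ {2}; g ≡ 0 at y ∈ {1, 3}; common: ∅.
  x = 1: f ≡ 0 at y ∈ ∅; g ≡ 0 at y ∈ {1, 4}; common: ∅.
  x = 2: f ≡ 0 at y ∈ ∅; g ≡ 0 at y ∈ {0, 1}; common: ∅.
  x = 3: f ≡ 0 at y ∈ {2}; g ≡ 0 at y ∈ {1}; common: ∅.
  x = 4: f ≡ 0 at y ∈ {1, 3}; g ≡ 0 at y ∈ {1, 2}; common: {1}.
Collecting: common zeros = {(4, 1)}, so the count is 1.
Comparison with the Bézout bound: 1 ≤ 4 = deg(f)·deg(g), as expected for curves with no common component (the affine F_5-count falls short of the bound because intersections may lie at infinity, over extension fields, or carry multiplicity).


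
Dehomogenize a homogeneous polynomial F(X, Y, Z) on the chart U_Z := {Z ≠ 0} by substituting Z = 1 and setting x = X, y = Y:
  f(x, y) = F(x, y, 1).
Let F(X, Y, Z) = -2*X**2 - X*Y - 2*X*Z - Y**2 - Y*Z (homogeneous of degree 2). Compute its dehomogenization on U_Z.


f(x, y) = -2*x**2 - x*y - 2*x - y**2 - y

On U_Z we set Z = 1. Each monomial c·X^i·Y^j·Z^k in F becomes c·x^i·y^j·1^k = c·x^i·y^j.
Substituting Z = 1: F(X, Y, 1) = -2*x**2 - x*y - 2*x - y**2 - y.
Note: deg(f) ≤ deg(F) = 2; strict inequality happens when F is divisible by Z (lost terms).


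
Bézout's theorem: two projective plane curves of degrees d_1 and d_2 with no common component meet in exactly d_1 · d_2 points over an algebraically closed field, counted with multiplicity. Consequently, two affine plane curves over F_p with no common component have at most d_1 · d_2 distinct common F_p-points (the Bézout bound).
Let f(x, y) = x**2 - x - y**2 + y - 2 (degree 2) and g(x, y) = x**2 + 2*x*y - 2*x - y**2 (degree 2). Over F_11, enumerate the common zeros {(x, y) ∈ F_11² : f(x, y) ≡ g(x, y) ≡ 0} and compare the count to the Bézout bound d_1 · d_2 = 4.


Common zeros: {(2, 0), (10, 1)}; count = 2; Bézout bound = 4.

deg(f) = 2, deg(g) = 2, so Bézout bound = 4.
Scan x ∈ F_11. For each x, list the y ∈ F_11 with f(x, y) ≡ 0 and those with g(x, y) ≡ 0 (mod 11); the common zeros in that column are the intersection.
  x = 0: f ≡ 0 at y ∈ {5, 7}; g ≡ 0 at y ∈ {0}; common: ∅.
  x = 1: f ≡ 0 at y ∈ {5, 7}; g ≡ 0 at y ∈ {1}; common: ∅.
  x = 2: f ≡ 0 at y ∈ {0, 1}; g ≡ 0 at y ∈ {0, 4}; common: {0}.
  x = 3: f ≡ 0 at y ∈ ∅; g ≡ 0 at y ∈ {2, 4}; common: ∅.
  x = 4: f ≡ 0 at y ∈ ∅; g ≡ 0 at y ∈ ∅; common: ∅.
  x = 5: f ≡ 0 at y ∈ ∅; g ≡ 0 at y ∈ ∅; common: ∅.
  x = 6: f ≡ 0 at y ∈ {3, 9}; g ≡ 0 at y ∈ {2, 10}; common: ∅.
  x = 7: f ≡ 0 at y ∈ ∅; g ≡ 0 at y ∈ ∅; common: ∅.
  x = 8: f ≡ 0 at y ∈ ∅; g ≡ 0 at y ∈ ∅; common: ∅.
  x = 9: f ≡ 0 at y ∈ ∅; g ≡ 0 at y ∈ {8, 10}; common: ∅.
  x = 10: f ≡ 0 at y ∈ {0, 1}; g ≡ 0 at y ∈ {1, 8}; common: {1}.
Collecting: common zeros = {(2, 0), (10, 1)}, so the count is 2.
Comparison with the Bézout bound: 2 ≤ 4 = deg(f)·deg(g), as expected for curves with no common component (the affine F_11-count falls short of the bound because intersections may lie at infinity, over extension fields, or carry multiplicity).


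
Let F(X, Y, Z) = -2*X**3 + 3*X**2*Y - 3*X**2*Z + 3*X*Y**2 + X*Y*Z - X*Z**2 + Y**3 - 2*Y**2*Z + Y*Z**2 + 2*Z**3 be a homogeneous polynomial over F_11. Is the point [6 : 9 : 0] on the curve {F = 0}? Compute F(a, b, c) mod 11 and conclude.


F(6,9,0) ≡ 10 (mod 11); P is NOT on the curve.

Evaluate F(6, 9, 0) term-by-term (mod 11).
  -2*X**3 ↦ -2·216·1·1 = -432
  3*X**2*Y ↦ 3·36·9·1 = 972
  -3*X**2*Z ↦ -3·36·1·0 = 0
  3*X*Y**2 ↦ 3·6·81·1 = 1458
  X*Y*Z ↦ 1·6·9·0 = 0
  -X*Z**2 ↦ -1·6·1·0 = 0
  Y**3 ↦ 1·1·729·1 = 729
  -2*Y**2*Z ↦ -2·1·81·0 = 0
  Y*Z**2 ↦ 1·1·9·0 = 0
  2*Z**3 ↦ 2·1·1·0 = 0
Sum: F(6, 9, 0) = (-432) + (972) + (0) + (1458) + (0) + (0) + (729) + (0) + (0) + (0) = 2727.
Reducing mod 11: 2727 ≡ 10 (mod 11).
Since F(a, b, c) ≡ 10 ≠ 0 (mod 11), P does NOT lie on the curve.


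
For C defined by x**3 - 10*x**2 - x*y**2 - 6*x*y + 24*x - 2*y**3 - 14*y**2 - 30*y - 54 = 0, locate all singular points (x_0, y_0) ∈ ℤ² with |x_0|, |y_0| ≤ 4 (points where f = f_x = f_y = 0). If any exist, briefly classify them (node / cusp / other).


Singular points: {(3, -3)}; classification: node.

Compute partial derivatives:
  f_x = 3*x**2 - 20*x - y**2 - 6*y + 24.
  f_y = -2*x*y - 6*x - 6*y**2 - 28*y - 30.
Scan x_0 ∈ {−4, ..., 4}. For each x_0, f_y(x_0, y) is a polynomial in y; find its integer roots y ∈ {−4, ..., 4}, then test f_x and f at those candidates.
  x = -4: f_y(-4, y) = -6*y**2 - 20*y - 6; vanishes at y ∈ {-3}. (-4, -3): f_x = 161 ≠ 0.
  x = -3: f_y(-3, y) = -6*y**2 - 22*y - 12; vanishes at y ∈ {-3}. (-3, -3): f_x = 120 ≠ 0.
  x = -2: f_y(-2, y) = -6*y**2 - 24*y - 18; vanishes at y ∈ {-3, -1}. (-2, -3): f_x = 85 ≠ 0; (-2, -1): f_x = 81 ≠ 0.
  x = -1: f_y(-1, y) = -6*y**2 - 26*y - 24; vanishes at y ∈ {-3}. (-1, -3): f_x = 56 ≠ 0.
  x = 0: f_y(0, y) = -6*y**2 - 28*y - 30; vanishes at y ∈ {-3}. (0, -3): f_x = 33 ≠ 0.
  x = 1: f_y(1, y) = -6*y**2 - 30*y - 36; vanishes at y ∈ {-3, -2}. (1, -3): f_x = 16 ≠ 0; (1, -2): f_x = 15 ≠ 0.
  x = 2: f_y(2, y) = -6*y**2 - 32*y - 42; vanishes at y ∈ {-3}. (2, -3): f_x = 5 ≠ 0.
  x = 3: f_y(3, y) = -6*y**2 - 34*y - 48; vanishes at y ∈ {-3}. (3, -3): f_x = 0, f = 0 — SINGULAR.
  x = 4: f_y(4, y) = -6*y**2 - 36*y - 54; vanishes at y ∈ {-3}. (4, -3): f_x = 1 ≠ 0.
Only singular point on the grid: (3, -3).
Classify: substitute x = 3 + u, y = -3 + v and expand: f = u**3 - u**2 - u*v**2 - 2*v**3 + v**2.
No constant or linear terms (consistent with a singular point). Quadratic part: -u**2 + v**2. Cubic part: u**3 - u*v**2 - 2*v**3.
The quadratic part v**2 - u**2 = (v − u)(v + u) splits into two distinct linear factors, so there are two distinct tangent lines y − -3 = ±(x − 3) — this is a node (ordinary double point).
Classification: node.


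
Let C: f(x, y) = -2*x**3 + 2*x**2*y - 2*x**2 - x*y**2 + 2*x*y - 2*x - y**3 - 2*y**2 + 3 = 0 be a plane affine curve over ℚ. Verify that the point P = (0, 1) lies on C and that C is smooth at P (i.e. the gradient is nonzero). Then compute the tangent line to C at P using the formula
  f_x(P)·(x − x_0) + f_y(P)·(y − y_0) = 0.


Tangent line at P: -x - 7*y + 7 = 0.

Step 1: f(0, 1) = 0, so P lies on C.
Step 2: partial derivatives
  f_x(x, y) = -6*x**2 + 4*x*y - 4*x - y**2 + 2*y - 2, f_y(x, y) = 2*x**2 - 2*x*y + 2*x - 3*y**2 - 4*y.
  f_x(P) = -1, f_y(P) = -7 (gradient nonzero, so P is smooth).
Step 3: tangent line at P: -1·(x − 0) + -7·(y − 1) = 0.
Expanding: -x - 7*y + 7 = 0.


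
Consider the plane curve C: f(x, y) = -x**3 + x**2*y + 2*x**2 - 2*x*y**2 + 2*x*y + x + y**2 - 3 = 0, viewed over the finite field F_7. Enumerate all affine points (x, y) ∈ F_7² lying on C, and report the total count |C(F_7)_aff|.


Affine F_7-points: {(4, 1), (5, 3), (5, 4)}; count = 3.

For each of the 49 pairs (x, y) ∈ F_7², evaluate f(x, y) mod 7. Record the zeros.
  x = 0: [0↦4, 1↦5, 2↦1, 3↦6, 4↦6, 5↦1, 6↦5]  zeros at y ∈ ∅
  x = 1: [0↦6, 1↦1, 2↦1, 3↦6, 4↦2, 5↦3, 6↦2]  zeros at y ∈ ∅
  x = 2: [0↦6, 1↦4, 2↦3, 3↦3, 4↦4, 5↦6, 6↦2]  zeros at y ∈ ∅
  x = 3: [0↦5, 1↦1, 2↦1, 3↦5, 4↦6, 5↦4, 6↦6]  zeros at y ∈ ∅
  x = 4: [0↦4, 1↦0, 2↦3, 3↦6, 4↦2, 5↦5, 6↦1]  zeros at y ∈ {1}
  x = 5: [0↦4, 1↦2, 2↦3, 3↦0, 4↦0, 5↦3, 6↦2]  zeros at y ∈ {3, 4}
  x = 6: [0↦6, 1↦1, 2↦2, 3↦2, 4↦1, 5↦6, 6↦3]  zeros at y ∈ ∅
Collecting zeros: affine points = {(4, 1), (5, 3), (5, 4)}.
Total count |C(F_7)_aff| = 3.


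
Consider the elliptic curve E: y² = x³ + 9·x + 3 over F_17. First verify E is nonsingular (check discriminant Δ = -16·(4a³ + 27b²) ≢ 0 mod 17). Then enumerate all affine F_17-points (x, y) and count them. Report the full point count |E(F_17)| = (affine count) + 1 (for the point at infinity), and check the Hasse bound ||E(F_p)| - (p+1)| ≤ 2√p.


Affine points = {(1, 8), (1, 9), (4, 1), (4, 16), (6, 1), (6, 16), (7, 1), (7, 16), (8, 3), (8, 14), (14, 0)}; affine count = 11; |E(F_17)| = 12.

Discriminant check: Δ ∝ 4a³ + 27b² = 4·9³ + 27·3² = 4·729 + 27·9 ≡ 14 (mod 17). Nonzero ⇒ E is nonsingular.
For each x ∈ F_17, compute rhs = x³ + 9·x + 3 mod 17, then count y ∈ F_17 with y² ≡ rhs.
  x = 0: rhs = 3, matching y values: none (0 points).
  x = 1: rhs = 13, matching y values: 8, 9 (2 points).
  x = 2: rhs = 12, matching y values: none (0 points).
  x = 3: rhs = 6, matching y values: none (0 points).
  x = 4: rhs = 1, matching y values: 1, 16 (2 points).
  x = 5: rhs = 3, matching y values: none (0 points).
  x = 6: rhs = 1, matching y values: 1, 16 (2 points).
  x = 7: rhs = 1, matching y values: 1, 16 (2 points).
  x = 8: rhs = 9, matching y values: 3, 14 (2 points).
  x = 9: rhs = 14, matching y values: none (0 points).
  x = 10: rhs = 5, matching y values: none (0 points).
  x = 11: rhs = 5, matching y values: none (0 points).
  x = 12: rhs = 3, matching y values: none (0 points).
  x = 13: rhs = 5, matching y values: none (0 points).
  x = 14: rhs = 0, matching y values: 0 (1 points).
  x = 15: rhs = 11, matching y values: none (0 points).
  x = 16: rhs = 10, matching y values: none (0 points).
Total affine count: 11.
Full point count |E(F_17)| = 11 + 1 = 12.
Hasse bound: |12 − (17+1)| = |-6| = 6 ≤ 2√17 ≈ 8.2462 ✓.


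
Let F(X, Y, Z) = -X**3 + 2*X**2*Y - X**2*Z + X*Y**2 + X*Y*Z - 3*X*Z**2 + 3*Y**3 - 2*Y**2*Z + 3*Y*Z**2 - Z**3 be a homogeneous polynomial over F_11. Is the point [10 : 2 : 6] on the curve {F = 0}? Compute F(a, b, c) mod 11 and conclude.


F(10,2,6) ≡ 1 (mod 11); P is NOT on the curve.

Evaluate F(10, 2, 6) term-by-term (mod 11).
  -X**3 ↦ -1·1000·1·1 = -1000
  2*X**2*Y ↦ 2·100·2·1 = 400
  -X**2*Z ↦ -1·100·1·6 = -600
  X*Y**2 ↦ 1·10·4·1 = 40
  X*Y*Z ↦ 1·10·2·6 = 120
  -3*X*Z**2 ↦ -3·10·1·36 = -1080
  3*Y**3 ↦ 3·1·8·1 = 24
  -2*Y**2*Z ↦ -2·1·4·6 = -48
  3*Y*Z**2 ↦ 3·1·2·36 = 216
  -Z**3 ↦ -1·1·1·216 = -216
Sum: F(10, 2, 6) = (-1000) + (400) + (-600) + (40) + (120) + (-1080) + (24) + (-48) + (216) + (-216) = -2144.
Reducing mod 11: -2144 ≡ 1 (mod 11).
Since F(a, b, c) ≡ 1 ≠ 0 (mod 11), P does NOT lie on the curve.


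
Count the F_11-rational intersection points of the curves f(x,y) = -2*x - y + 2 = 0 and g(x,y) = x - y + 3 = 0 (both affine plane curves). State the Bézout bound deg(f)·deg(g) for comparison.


Common zeros: {(7, 10)}; count = 1; Bézout bound = 1.

deg(f) = 1, deg(g) = 1, so Bézout bound = 1.
Scan x ∈ F_11. For each x, list the y ∈ F_11 with f(x, y) ≡ 0 and those with g(x, y) ≡ 0 (mod 11); the common zeros in that column are the intersection.
  x = 0: f ≡ 0 at y ∈ {2}; g ≡ 0 at y ∈ {3}; common: ∅.
  x = 1: f ≡ 0 at y ∈ {0}; g ≡ 0 at y ∈ {4}; common: ∅.
  x = 2: f ≡ 0 at y ∈ {9}; g ≡ 0 at y ∈ {5}; common: ∅.
  x = 3: f ≡ 0 at y ∈ {7}; g ≡ 0 at y ∈ {6}; common: ∅.
  x = 4: f ≡ 0 at y ∈ {5}; g ≡ 0 at y ∈ {7}; common: ∅.
  x = 5: f ≡ 0 at y ∈ {3}; g ≡ 0 at y ∈ {8}; common: ∅.
  x = 6: f ≡ 0 at y ∈ {1}; g ≡ 0 at y ∈ {9}; common: ∅.
  x = 7: f ≡ 0 at y ∈ {10}; g ≡ 0 at y ∈ {10}; common: {10}.
  x = 8: f ≡ 0 at y ∈ {8}; g ≡ 0 at y ∈ {0}; common: ∅.
  x = 9: f ≡ 0 at y ∈ {6}; g ≡ 0 at y ∈ {1}; common: ∅.
  x = 10: f ≡ 0 at y ∈ {4}; g ≡ 0 at y ∈ {2}; common: ∅.
Collecting: common zeros = {(7, 10)}, so the count is 1.
Comparison with the Bézout bound: 1 ≤ 1 = deg(f)·deg(g), as expected for curves with no common component (the bound is attained).


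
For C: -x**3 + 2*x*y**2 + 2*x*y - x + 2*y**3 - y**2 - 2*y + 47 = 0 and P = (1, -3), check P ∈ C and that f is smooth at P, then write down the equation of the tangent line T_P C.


Tangent line at P: 8*x + 48*y + 136 = 0.

Step 1: f(1, -3) = 0, so P lies on C.
Step 2: partial derivatives
  f_x(x, y) = -3*x**2 + 2*y**2 + 2*y - 1, f_y(x, y) = 4*x*y + 2*x + 6*y**2 - 2*y - 2.
  f_x(P) = 8, f_y(P) = 48 (gradient nonzero, so P is smooth).
Step 3: tangent line at P: 8·(x − 1) + 48·(y − -3) = 0.
Expanding: 8*x + 48*y + 136 = 0.


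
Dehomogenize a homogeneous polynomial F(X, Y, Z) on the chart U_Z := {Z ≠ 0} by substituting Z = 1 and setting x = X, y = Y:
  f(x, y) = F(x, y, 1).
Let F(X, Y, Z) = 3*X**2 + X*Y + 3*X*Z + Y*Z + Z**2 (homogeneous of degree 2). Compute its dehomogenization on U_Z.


f(x, y) = 3*x**2 + x*y + 3*x + y + 1

On U_Z we set Z = 1. Each monomial c·X^i·Y^j·Z^k in F becomes c·x^i·y^j·1^k = c·x^i·y^j.
Substituting Z = 1: F(X, Y, 1) = 3*x**2 + x*y + 3*x + y + 1.
Note: deg(f) ≤ deg(F) = 2; strict inequality happens when F is divisible by Z (lost terms).


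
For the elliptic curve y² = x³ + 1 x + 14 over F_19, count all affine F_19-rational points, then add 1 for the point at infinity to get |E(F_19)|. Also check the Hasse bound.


Affine points = {(1, 4), (1, 15), (2, 9), (2, 10), (3, 5), (3, 14), (4, 5), (4, 14), (5, 7), (5, 12), (9, 7), (9, 12), (10, 6), (10, 13), (11, 8), (11, 11), (12, 5), (12, 14), (13, 1), (13, 18), (14, 6), (14, 13), (17, 2), (17, 17)}; affine count = 24; |E(F_19)| = 25.

Discriminant check: Δ ∝ 4a³ + 27b² = 4·1³ + 27·14² = 4·1 + 27·196 ≡ 14 (mod 19). Nonzero ⇒ E is nonsingular.
For each x ∈ F_19, compute rhs = x³ + 1·x + 14 mod 19, then count y ∈ F_19 with y² ≡ rhs.
  x = 0: rhs = 14, matching y values: none (0 points).
  x = 1: rhs = 16, matching y values: 4, 15 (2 points).
  x = 2: rhs = 5, matching y values: 9, 10 (2 points).
  x = 3: rhs = 6, matching y values: 5, 14 (2 points).
  x = 4: rhs = 6, matching y values: 5, 14 (2 points).
  x = 5: rhs = 11, matching y values: 7, 12 (2 points).
  x = 6: rhs = 8, matching y values: none (0 points).
  x = 7: rhs = 3, matching y values: none (0 points).
  x = 8: rhs = 2, matching y values: none (0 points).
  x = 9: rhs = 11, matching y values: 7, 12 (2 points).
  x = 10: rhs = 17, matching y values: 6, 13 (2 points).
  x = 11: rhs = 7, matching y values: 8, 11 (2 points).
  x = 12: rhs = 6, matching y values: 5, 14 (2 points).
  x = 13: rhs = 1, matching y values: 1, 18 (2 points).
  x = 14: rhs = 17, matching y values: 6, 13 (2 points).
  x = 15: rhs = 3, matching y values: none (0 points).
  x = 16: rhs = 3, matching y values: none (0 points).
  x = 17: rhs = 4, matching y values: 2, 17 (2 points).
  x = 18: rhs = 12, matching y values: none (0 points).
Total affine count: 24.
Full point count |E(F_19)| = 24 + 1 = 25.
Hasse bound: |25 − (19+1)| = |5| = 5 ≤ 2√19 ≈ 8.7178 ✓.


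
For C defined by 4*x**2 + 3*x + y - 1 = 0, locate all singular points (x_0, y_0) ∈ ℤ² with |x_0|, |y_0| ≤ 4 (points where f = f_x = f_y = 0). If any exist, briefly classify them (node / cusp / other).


No singular points in the scanned grid; C is smooth there.

Compute partial derivatives:
  f_x = 8*x + 3.
  f_y = 1.
f_y = 1 is a nonzero constant, so f_y never vanishes: no point (x, y) can satisfy f = f_x = f_y = 0. In particular no (x, y) ∈ {−4, ..., 4}² is singular; the curve is smooth.


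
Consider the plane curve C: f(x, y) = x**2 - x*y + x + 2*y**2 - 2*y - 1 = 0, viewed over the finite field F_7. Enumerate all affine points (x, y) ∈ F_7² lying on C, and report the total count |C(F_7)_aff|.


Affine F_7-points: {(1, 1), (1, 4), (2, 4), (2, 5), (3, 3), (6, 1), (6, 3)}; count = 7.

For each of the 49 pairs (x, y) ∈ F_7², evaluate f(x, y) mod 7. Record the zeros.
  x = 0: [0↦6, 1↦6, 2↦3, 3↦4, 4↦2, 5↦4, 6↦3]  zeros at y ∈ ∅
  x = 1: [0↦1, 1↦0, 2↦3, 3↦3, 4↦0, 5↦1, 6↦6]  zeros at y ∈ {1, 4}
  x = 2: [0↦5, 1↦3, 2↦5, 3↦4, 4↦0, 5↦0, 6↦4]  zeros at y ∈ {4, 5}
  x = 3: [0↦4, 1↦1, 2↦2, 3↦0, 4↦2, 5↦1, 6↦4]  zeros at y ∈ {3}
  x = 4: [0↦5, 1↦1, 2↦1, 3↦5, 4↦6, 5↦4, 6↦6]  zeros at y ∈ ∅
  x = 5: [0↦1, 1↦3, 2↦2, 3↦5, 4↦5, 5↦2, 6↦3]  zeros at y ∈ ∅
  x = 6: [0↦6, 1↦0, 2↦5, 3↦0, 4↦6, 5↦2, 6↦2]  zeros at y ∈ {1, 3}
Collecting zeros: affine points = {(1, 1), (1, 4), (2, 4), (2, 5), (3, 3), (6, 1), (6, 3)}.
Total count |C(F_7)_aff| = 7.


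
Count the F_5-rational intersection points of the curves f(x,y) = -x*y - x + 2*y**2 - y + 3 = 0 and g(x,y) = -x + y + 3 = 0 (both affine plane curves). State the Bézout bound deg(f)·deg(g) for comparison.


Common zeros: {(3, 0)}; count = 1; Bézout bound = 2.

deg(f) = 2, deg(g) = 1, so Bézout bound = 2.
Scan x ∈ F_5. For each x, list the y ∈ F_5 with f(x, y) ≡ 0 and those with g(x, y) ≡ 0 (mod 5); the common zeros in that column are the intersection.
  x = 0: f ≡ 0 at y ∈ ∅; g ≡ 0 at y ∈ {2}; common: ∅.
  x = 1: f ≡ 0 at y ∈ ∅; g ≡ 0 at y ∈ {3}; common: ∅.
  x = 2: f ≡ 0 at y ∈ {1, 3}; g ≡ 0 at y ∈ {4}; common: ∅.
  x = 3: f ≡ 0 at y ∈ {0, 2}; g ≡ 0 at y ∈ {0}; common: {0}.
  x = 4: f ≡ 0 at y ∈ ∅; g ≡ 0 at y ∈ {1}; common: ∅.
Collecting: common zeros = {(3, 0)}, so the count is 1.
Comparison with the Bézout bound: 1 ≤ 2 = deg(f)·deg(g), as expected for curves with no common component (the affine F_5-count falls short of the bound because intersections may lie at infinity, over extension fields, or carry multiplicity).


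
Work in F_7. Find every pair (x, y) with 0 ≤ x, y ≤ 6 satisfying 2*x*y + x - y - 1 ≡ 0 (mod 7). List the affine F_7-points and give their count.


Affine F_7-points: {(0, 6), (1, 0), (2, 2), (3, 1), (5, 5), (6, 4)}; count = 6.

For each of the 49 pairs (x, y) ∈ F_7², evaluate f(x, y) mod 7. Record the zeros.
  x = 0: [0↦6, 1↦5, 2↦4, 3↦3, 4↦2, 5↦1, 6↦0]  zeros at y ∈ {6}
  x = 1: [0↦0, 1↦1, 2↦2, 3↦3, 4↦4, 5↦5, 6↦6]  zeros at y ∈ {0}
  x = 2: [0↦1, 1↦4, 2↦0, 3↦3, 4↦6, 5↦2, 6↦5]  zeros at y ∈ {2}
  x = 3: [0↦2, 1↦0, 2↦5, 3↦3, 4↦1, 5↦6, 6↦4]  zeros at y ∈ {1}
  x = 4: [0↦3, 1↦3, 2↦3, 3↦3, 4↦3, 5↦3, 6↦3]  zeros at y ∈ ∅
  x = 5: [0↦4, 1↦6, 2↦1, 3↦3, 4↦5, 5↦0, 6↦2]  zeros at y ∈ {5}
  x = 6: [0↦5, 1↦2, 2↦6, 3↦3, 4↦0, 5↦4, 6↦1]  zeros at y ∈ {4}
Collecting zeros: affine points = {(0, 6), (1, 0), (2, 2), (3, 1), (5, 5), (6, 4)}.
Total count |C(F_7)_aff| = 6.


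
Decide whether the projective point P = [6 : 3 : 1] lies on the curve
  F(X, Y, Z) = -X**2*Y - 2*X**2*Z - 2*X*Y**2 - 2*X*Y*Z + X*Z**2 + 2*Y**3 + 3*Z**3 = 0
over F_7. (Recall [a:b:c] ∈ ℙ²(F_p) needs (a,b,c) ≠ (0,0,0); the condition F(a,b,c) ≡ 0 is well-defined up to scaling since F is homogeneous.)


F(6,3,1) ≡ 5 (mod 7); P is NOT on the curve.

Evaluate F(6, 3, 1) term-by-term (mod 7).
  -X**2*Y ↦ -1·36·3·1 = -108
  -2*X**2*Z ↦ -2·36·1·1 = -72
  -2*X*Y**2 ↦ -2·6·9·1 = -108
  -2*X*Y*Z ↦ -2·6·3·1 = -36
  X*Z**2 ↦ 1·6·1·1 = 6
  2*Y**3 ↦ 2·1·27·1 = 54
  3*Z**3 ↦ 3·1·1·1 = 3
Sum: F(6, 3, 1) = (-108) + (-72) + (-108) + (-36) + (6) + (54) + (3) = -261.
Reducing mod 7: -261 ≡ 5 (mod 7).
Since F(a, b, c) ≡ 5 ≠ 0 (mod 7), P does NOT lie on the curve.


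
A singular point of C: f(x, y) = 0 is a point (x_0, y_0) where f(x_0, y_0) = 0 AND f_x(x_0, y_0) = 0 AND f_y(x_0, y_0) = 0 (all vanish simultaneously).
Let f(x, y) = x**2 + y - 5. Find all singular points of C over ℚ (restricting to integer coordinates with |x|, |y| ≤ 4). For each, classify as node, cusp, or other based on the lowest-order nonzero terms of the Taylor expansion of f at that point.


No singular points in the scanned grid; C is smooth there.

Compute partial derivatives:
  f_x = 2*x.
  f_y = 1.
f_y = 1 is a nonzero constant, so f_y never vanishes: no point (x, y) can satisfy f = f_x = f_y = 0. In particular no (x, y) ∈ {−4, ..., 4}² is singular; the curve is smooth.


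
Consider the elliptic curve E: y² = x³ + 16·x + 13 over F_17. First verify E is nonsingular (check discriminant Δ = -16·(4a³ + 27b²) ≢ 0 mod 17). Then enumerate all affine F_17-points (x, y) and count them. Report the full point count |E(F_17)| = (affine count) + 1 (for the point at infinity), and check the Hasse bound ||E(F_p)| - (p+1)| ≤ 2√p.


Affine points = {(0, 8), (0, 9), (1, 8), (1, 9), (2, 6), (2, 11), (6, 6), (6, 11), (7, 3), (7, 14), (9, 6), (9, 11), (10, 0), (13, 2), (13, 15), (16, 8), (16, 9)}; affine count = 17; |E(F_17)| = 18.

Discriminant check: Δ ∝ 4a³ + 27b² = 4·16³ + 27·13² = 4·4096 + 27·169 ≡ 3 (mod 17). Nonzero ⇒ E is nonsingular.
For each x ∈ F_17, compute rhs = x³ + 16·x + 13 mod 17, then count y ∈ F_17 with y² ≡ rhs.
  x = 0: rhs = 13, matching y values: 8, 9 (2 points).
  x = 1: rhs = 13, matching y values: 8, 9 (2 points).
  x = 2: rhs = 2, matching y values: 6, 11 (2 points).
  x = 3: rhs = 3, matching y values: none (0 points).
  x = 4: rhs = 5, matching y values: none (0 points).
  x = 5: rhs = 14, matching y values: none (0 points).
  x = 6: rhs = 2, matching y values: 6, 11 (2 points).
  x = 7: rhs = 9, matching y values: 3, 14 (2 points).
  x = 8: rhs = 7, matching y values: none (0 points).
  x = 9: rhs = 2, matching y values: 6, 11 (2 points).
  x = 10: rhs = 0, matching y values: 0 (1 points).
  x = 11: rhs = 7, matching y values: none (0 points).
  x = 12: rhs = 12, matching y values: none (0 points).
  x = 13: rhs = 4, matching y values: 2, 15 (2 points).
  x = 14: rhs = 6, matching y values: none (0 points).
  x = 15: rhs = 7, matching y values: none (0 points).
  x = 16: rhs = 13, matching y values: 8, 9 (2 points).
Total affine count: 17.
Full point count |E(F_17)| = 17 + 1 = 18.
Hasse bound: |18 − (17+1)| = |0| = 0 ≤ 2√17 ≈ 8.2462 ✓.
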